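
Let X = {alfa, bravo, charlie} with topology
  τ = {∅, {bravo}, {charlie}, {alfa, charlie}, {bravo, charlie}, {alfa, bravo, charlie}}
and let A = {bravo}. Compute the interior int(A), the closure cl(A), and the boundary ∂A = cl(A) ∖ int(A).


int(A) = {bravo}, cl(A) = {bravo}, ∂A = ∅.

Closed sets in (X, τ) are complements of opens:
  closed(X, τ) = {∅, {alfa}, {bravo}, {alfa, bravo}, {alfa, charlie}, {alfa, bravo, charlie}}.
int(A) = ⋃ {U ∈ τ : U ⊆ A}. Opens contained in A: ∅, {bravo}.
Taking the union of these: int(A) = {bravo}.
cl(A) = ⋂ {C closed : A ⊆ C}. Closed sets containing A: {bravo}, {alfa, bravo}, {alfa, bravo, charlie}.
Intersecting these: cl(A) = {bravo}.
∂A = cl(A) ∖ int(A) = {bravo} ∖ {bravo} = ∅.


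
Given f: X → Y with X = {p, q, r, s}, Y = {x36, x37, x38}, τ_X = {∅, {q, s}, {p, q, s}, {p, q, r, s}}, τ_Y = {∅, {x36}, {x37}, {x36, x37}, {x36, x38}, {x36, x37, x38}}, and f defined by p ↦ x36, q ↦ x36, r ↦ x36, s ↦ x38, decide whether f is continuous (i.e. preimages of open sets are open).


f is NOT continuous.

Compute f^{-1}(U) for each U ∈ τ_Y:
  U = ∅: f^{-1}(U) = ∅ ∈ τ_X ✓.
  U = {x36}: f^{-1}(U) = {p, q, r} ∉ τ_X ✗.
  U = {x37}: f^{-1}(U) = ∅ ∈ τ_X ✓.
  U = {x36, x37}: f^{-1}(U) = {p, q, r} ∉ τ_X ✗.
  U = {x36, x38}: f^{-1}(U) = {p, q, r, s} ∈ τ_X ✓.
  U = {x36, x37, x38}: f^{-1}(U) = {p, q, r, s} ∈ τ_X ✓.
Found U = {x36} with f^{-1}(U) = {p, q, r} not in τ_X. Therefore f is NOT continuous.


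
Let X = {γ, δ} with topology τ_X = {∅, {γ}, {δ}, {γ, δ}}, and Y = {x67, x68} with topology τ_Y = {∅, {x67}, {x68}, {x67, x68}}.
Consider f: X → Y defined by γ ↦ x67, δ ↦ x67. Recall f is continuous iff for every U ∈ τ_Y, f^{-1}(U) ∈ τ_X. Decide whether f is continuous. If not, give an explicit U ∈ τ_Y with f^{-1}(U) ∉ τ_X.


f IS continuous.

Compute f^{-1}(U) for each U ∈ τ_Y:
  U = ∅: f^{-1}(U) = ∅ ∈ τ_X ✓.
  U = {x67}: f^{-1}(U) = {γ, δ} ∈ τ_X ✓.
  U = {x68}: f^{-1}(U) = ∅ ∈ τ_X ✓.
  U = {x67, x68}: f^{-1}(U) = {γ, δ} ∈ τ_X ✓.
Every preimage lies in τ_X, so f IS continuous.


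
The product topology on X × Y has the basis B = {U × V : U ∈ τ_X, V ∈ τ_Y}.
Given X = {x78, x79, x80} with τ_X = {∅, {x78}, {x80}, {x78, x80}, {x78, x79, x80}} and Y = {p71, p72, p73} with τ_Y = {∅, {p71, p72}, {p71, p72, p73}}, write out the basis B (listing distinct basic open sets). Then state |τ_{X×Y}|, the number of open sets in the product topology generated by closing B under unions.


Basis B = {∅ × ∅, {x78} × {p71, p72}, {x80} × {p71, p72}, {x78} × {p71, p72, p73}, {x80} × {p71, p72, p73}, {x78, x80} × {p71, p72}, {x78, x80} × {p71, p72, p73}, {x78, x79, x80} × {p71, p72}, {x78, x79, x80} × {p71, p72, p73}}; |τ_{X×Y}| = 14.

Enumerate products U × V with U ∈ τ_X, V ∈ τ_Y (deduplicated):
  ∅ × ∅ = {} (∅)
  {x78} × {p71, p72} = {(x78,p71), (x78,p72)}
  {x80} × {p71, p72} = {(x80,p71), (x80,p72)}
  {x78} × {p71, p72, p73} = {(x78,p71), (x78,p72), (x78,p73)}
  {x80} × {p71, p72, p73} = {(x80,p71), (x80,p72), (x80,p73)}
  {x78, x80} × {p71, p72} = {(x78,p71), (x78,p72), (x80,p71), (x80,p72)}
  {x78, x80} × {p71, p72, p73} = {(x78,p71), (x78,p72), (x78,p73), (x80,p71), (x80,p72), (x80,p73)}
  {x78, x79, x80} × {p71, p72} = {(x78,p71), (x78,p72), (x79,p71), (x79,p72), (x80,p71), (x80,p72)}
  {x78, x79, x80} × {p71, p72, p73} = {(x78,p71), (x78,p72), (x78,p73), (x79,p71), (x79,p72), (x79,p73), (x80,p71), (x80,p72), (x80,p73)}
These 9 distinct sets form the basis B.
Close under arbitrary unions to get τ_{X×Y}; counting gives |τ_{X×Y}| = 14.


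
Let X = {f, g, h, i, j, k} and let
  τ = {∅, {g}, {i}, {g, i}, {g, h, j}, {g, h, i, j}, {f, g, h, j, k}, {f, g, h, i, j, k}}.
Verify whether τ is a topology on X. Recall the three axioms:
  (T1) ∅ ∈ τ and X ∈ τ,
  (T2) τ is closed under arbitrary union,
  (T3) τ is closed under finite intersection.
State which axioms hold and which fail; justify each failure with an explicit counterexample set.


τ IS a topology on X.

Axiom (T1): ∅ ∈ τ? Yes; X ∈ τ? Yes.
Axiom (T2/T3): check pairwise unions and intersections of members of τ.
All pairwise intersections and unions checked — each lies in τ. Therefore τ satisfies (T1), (T2), (T3): it IS a topology on X.


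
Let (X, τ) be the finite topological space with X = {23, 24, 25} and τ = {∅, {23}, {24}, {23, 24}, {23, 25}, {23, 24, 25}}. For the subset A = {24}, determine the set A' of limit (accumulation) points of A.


A' = ∅

For each x ∈ X, list the open sets U ∈ τ with x ∈ U, then check whether U ∩ (A ∖ {x}) ≠ ∅ for every such U.
  x = 23: open {23} ∋ x has {23} ∩ (A ∖ {23}) = ∅, so x is NOT a limit point.
  x = 24: open {24} ∋ x has {24} ∩ (A ∖ {24}) = ∅, so x is NOT a limit point.
  x = 25: open {23, 25} ∋ x has {23, 25} ∩ (A ∖ {25}) = ∅, so x is NOT a limit point.
Collecting: A' = ∅.


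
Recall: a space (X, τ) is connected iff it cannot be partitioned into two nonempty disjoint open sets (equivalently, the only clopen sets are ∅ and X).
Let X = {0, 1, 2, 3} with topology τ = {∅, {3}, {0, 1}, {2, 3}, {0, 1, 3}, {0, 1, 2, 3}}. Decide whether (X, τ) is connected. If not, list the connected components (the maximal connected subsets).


(X, τ) is disconnected; components = [{0, 1}, {2, 3}].

Find clopen sets (U ∈ τ with X ∖ U ∈ τ):
  U = ∅, X ∖ U = {0, 1, 2, 3} — both open, so U is clopen.
  U = {0, 1}, X ∖ U = {2, 3} — both open, so U is clopen.
  U = {2, 3}, X ∖ U = {0, 1} — both open, so U is clopen.
  U = {0, 1, 2, 3}, X ∖ U = ∅ — both open, so U is clopen.
Nontrivial clopen(s) exist: e.g. {2, 3}. So (X, τ) is disconnected.
Compute connected components by grouping points that agree on all clopens:
  component: {0, 1}
  component: {2, 3}


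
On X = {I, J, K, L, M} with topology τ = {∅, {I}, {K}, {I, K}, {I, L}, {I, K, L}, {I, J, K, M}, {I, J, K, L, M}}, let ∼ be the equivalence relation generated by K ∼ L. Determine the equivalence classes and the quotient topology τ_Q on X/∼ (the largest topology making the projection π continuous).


X/∼ = {[I], [J], [K=L], [M]}; |τ_Q| = 4.

Equivalence classes: [I], [J], [K=L], [M].
Quotient map π: X → X/∼ sends I ↦ [I], J ↦ [J], K ↦ [K=L], L ↦ [K=L], M ↦ [M].
For each subset V ⊆ X/∼, compute π^{-1}(V) ⊆ X and check whether π^{-1}(V) ∈ τ. V is open in τ_Q iff π^{-1}(V) ∈ τ.
  V = {}: π^{-1}(V) = ∅ ∈ τ ✓.
  V = {[I]}: π^{-1}(V) = {I} ∈ τ ✓.
  V = {[J]}: π^{-1}(V) = {J} ∉ τ ✗.
  V = {[I], [J]}: π^{-1}(V) = {I, J} ∉ τ ✗.
  V = {[K=L]}: π^{-1}(V) = {K, L} ∉ τ ✗.
  V = {[I], [K=L]}: π^{-1}(V) = {I, K, L} ∈ τ ✓.
  V = {[J], [K=L]}: π^{-1}(V) = {J, K, L} ∉ τ ✗.
  V = {[I], [J], [K=L]}: π^{-1}(V) = {I, J, K, L} ∉ τ ✗.
  V = {[M]}: π^{-1}(V) = {M} ∉ τ ✗.
  V = {[I], [M]}: π^{-1}(V) = {I, M} ∉ τ ✗.
  V = {[J], [M]}: π^{-1}(V) = {J, M} ∉ τ ✗.
  V = {[I], [J], [M]}: π^{-1}(V) = {I, J, M} ∉ τ ✗.
  V = {[K=L], [M]}: π^{-1}(V) = {K, L, M} ∉ τ ✗.
  V = {[I], [K=L], [M]}: π^{-1}(V) = {I, K, L, M} ∉ τ ✗.
  V = {[J], [K=L], [M]}: π^{-1}(V) = {J, K, L, M} ∉ τ ✗.
  V = {[I], [J], [K=L], [M]}: π^{-1}(V) = {I, J, K, L, M} ∈ τ ✓.
Open sets in the quotient: τ_Q = {{}, {[I]}, {[I], [K=L]}, {[I], [J], [K=L], [M]}} (4 elements).


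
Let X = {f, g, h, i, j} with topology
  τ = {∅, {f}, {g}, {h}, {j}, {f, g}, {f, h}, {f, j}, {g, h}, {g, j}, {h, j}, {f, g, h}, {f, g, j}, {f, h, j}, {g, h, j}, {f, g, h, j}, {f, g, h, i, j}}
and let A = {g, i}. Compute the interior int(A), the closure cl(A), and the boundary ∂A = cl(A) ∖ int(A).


int(A) = {g}, cl(A) = {g, i}, ∂A = {i}.

Closed sets in (X, τ) are complements of opens:
  closed(X, τ) = {∅, {i}, {f, i}, {g, i}, {h, i}, {i, j}, {f, g, i}, {f, h, i}, {f, i, j}, {g, h, i}, {g, i, j}, {h, i, j}, {f, g, h, i}, {f, g, i, j}, {f, h, i, j}, {g, h, i, j}, {f, g, h, i, j}}.
int(A) = ⋃ {U ∈ τ : U ⊆ A}. Opens contained in A: ∅, {g}.
Taking the union of these: int(A) = {g}.
cl(A) = ⋂ {C closed : A ⊆ C}. Closed sets containing A: {g, i}, {f, g, i}, {g, h, i}, {g, i, j}, {f, g, h, i}, {f, g, i, j}, {g, h, i, j}, {f, g, h, i, j}.
Intersecting these: cl(A) = {g, i}.
∂A = cl(A) ∖ int(A) = {g, i} ∖ {g} = {i}.


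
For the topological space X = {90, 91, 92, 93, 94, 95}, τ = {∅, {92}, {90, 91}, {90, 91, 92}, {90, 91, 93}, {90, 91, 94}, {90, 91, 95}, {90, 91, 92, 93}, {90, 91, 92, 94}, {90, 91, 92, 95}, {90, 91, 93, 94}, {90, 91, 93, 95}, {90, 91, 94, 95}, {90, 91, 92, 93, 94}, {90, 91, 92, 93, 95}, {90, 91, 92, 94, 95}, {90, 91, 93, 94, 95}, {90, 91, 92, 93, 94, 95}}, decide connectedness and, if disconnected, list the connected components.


(X, τ) is disconnected; components = [{92}, {90, 91, 93, 94, 95}].

Find clopen sets (U ∈ τ with X ∖ U ∈ τ):
  U = ∅, X ∖ U = {90, 91, 92, 93, 94, 95} — both open, so U is clopen.
  U = {92}, X ∖ U = {90, 91, 93, 94, 95} — both open, so U is clopen.
  U = {90, 91, 93, 94, 95}, X ∖ U = {92} — both open, so U is clopen.
  U = {90, 91, 92, 93, 94, 95}, X ∖ U = ∅ — both open, so U is clopen.
Nontrivial clopen(s) exist: e.g. {92}. So (X, τ) is disconnected.
Compute connected components by grouping points that agree on all clopens:
  component: {92}
  component: {90, 91, 93, 94, 95}


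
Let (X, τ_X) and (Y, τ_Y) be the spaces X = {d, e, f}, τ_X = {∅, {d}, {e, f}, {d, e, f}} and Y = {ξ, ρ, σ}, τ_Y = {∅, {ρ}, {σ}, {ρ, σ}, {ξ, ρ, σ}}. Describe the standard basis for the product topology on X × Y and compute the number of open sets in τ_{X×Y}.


Basis B = {∅ × ∅, {d} × {ρ}, {d} × {σ}, {d} × {ρ, σ}, {e, f} × {ρ}, {e, f} × {σ}, {d} × {ξ, ρ, σ}, {d, e, f} × {ρ}, {d, e, f} × {σ}, {e, f} × {ρ, σ}, {d, e, f} × {ρ, σ}, {e, f} × {ξ, ρ, σ}, {d, e, f} × {ξ, ρ, σ}}; |τ_{X×Y}| = 25.

Enumerate products U × V with U ∈ τ_X, V ∈ τ_Y (deduplicated):
  ∅ × ∅ = {} (∅)
  {d} × {ρ} = {(d,ρ)}
  {d} × {σ} = {(d,σ)}
  {d} × {ρ, σ} = {(d,ρ), (d,σ)}
  {e, f} × {ρ} = {(e,ρ), (f,ρ)}
  {e, f} × {σ} = {(e,σ), (f,σ)}
  {d} × {ξ, ρ, σ} = {(d,ξ), (d,ρ), (d,σ)}
  {d, e, f} × {ρ} = {(d,ρ), (e,ρ), (f,ρ)}
  {d, e, f} × {σ} = {(d,σ), (e,σ), (f,σ)}
  {e, f} × {ρ, σ} = {(e,ρ), (e,σ), (f,ρ), (f,σ)}
  {d, e, f} × {ρ, σ} = {(d,ρ), (d,σ), (e,ρ), (e,σ), (f,ρ), (f,σ)}
  {e, f} × {ξ, ρ, σ} = {(e,ξ), (e,ρ), (e,σ), (f,ξ), (f,ρ), (f,σ)}
  {d, e, f} × {ξ, ρ, σ} = {(d,ξ), (d,ρ), (d,σ), (e,ξ), (e,ρ), (e,σ), (f,ξ), (f,ρ), (f,σ)}
These 13 distinct sets form the basis B.
Close under arbitrary unions to get τ_{X×Y}; counting gives |τ_{X×Y}| = 25.


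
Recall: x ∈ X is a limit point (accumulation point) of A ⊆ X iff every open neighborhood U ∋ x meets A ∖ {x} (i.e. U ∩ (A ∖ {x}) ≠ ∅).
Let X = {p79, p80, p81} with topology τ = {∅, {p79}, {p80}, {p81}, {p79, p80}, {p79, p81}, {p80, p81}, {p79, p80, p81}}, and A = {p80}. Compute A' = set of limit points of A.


A' = ∅

For each x ∈ X, list the open sets U ∈ τ with x ∈ U, then check whether U ∩ (A ∖ {x}) ≠ ∅ for every such U.
  x = p79: open {p79} ∋ x has {p79} ∩ (A ∖ {p79}) = ∅, so x is NOT a limit point.
  x = p80: open {p80} ∋ x has {p80} ∩ (A ∖ {p80}) = ∅, so x is NOT a limit point.
  x = p81: open {p81} ∋ x has {p81} ∩ (A ∖ {p81}) = ∅, so x is NOT a limit point.
Collecting: A' = ∅.


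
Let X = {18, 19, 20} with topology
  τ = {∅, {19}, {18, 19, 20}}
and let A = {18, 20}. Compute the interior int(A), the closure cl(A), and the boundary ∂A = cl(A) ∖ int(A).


int(A) = ∅, cl(A) = {18, 20}, ∂A = {18, 20}.

Closed sets in (X, τ) are complements of opens:
  closed(X, τ) = {∅, {18, 20}, {18, 19, 20}}.
int(A) = ⋃ {U ∈ τ : U ⊆ A}. Opens contained in A: ∅.
Taking the union of these: int(A) = ∅.
cl(A) = ⋂ {C closed : A ⊆ C}. Closed sets containing A: {18, 20}, {18, 19, 20}.
Intersecting these: cl(A) = {18, 20}.
∂A = cl(A) ∖ int(A) = {18, 20} ∖ ∅ = {18, 20}.


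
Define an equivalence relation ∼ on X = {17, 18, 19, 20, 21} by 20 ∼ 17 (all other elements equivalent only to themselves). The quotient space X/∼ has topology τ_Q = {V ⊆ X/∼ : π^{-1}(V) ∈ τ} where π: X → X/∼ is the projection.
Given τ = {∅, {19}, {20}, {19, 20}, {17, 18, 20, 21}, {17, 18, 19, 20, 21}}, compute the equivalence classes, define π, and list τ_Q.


X/∼ = {[17=20], [18], [19], [21]}; |τ_Q| = 4.

Equivalence classes: [17=20], [18], [19], [21].
Quotient map π: X → X/∼ sends 17 ↦ [17=20], 18 ↦ [18], 19 ↦ [19], 20 ↦ [17=20], 21 ↦ [21].
For each subset V ⊆ X/∼, compute π^{-1}(V) ⊆ X and check whether π^{-1}(V) ∈ τ. V is open in τ_Q iff π^{-1}(V) ∈ τ.
  V = {}: π^{-1}(V) = ∅ ∈ τ ✓.
  V = {[17=20]}: π^{-1}(V) = {17, 20} ∉ τ ✗.
  V = {[18]}: π^{-1}(V) = {18} ∉ τ ✗.
  V = {[17=20], [18]}: π^{-1}(V) = {17, 18, 20} ∉ τ ✗.
  V = {[19]}: π^{-1}(V) = {19} ∈ τ ✓.
  V = {[17=20], [19]}: π^{-1}(V) = {17, 19, 20} ∉ τ ✗.
  V = {[18], [19]}: π^{-1}(V) = {18, 19} ∉ τ ✗.
  V = {[17=20], [18], [19]}: π^{-1}(V) = {17, 18, 19, 20} ∉ τ ✗.
  V = {[21]}: π^{-1}(V) = {21} ∉ τ ✗.
  V = {[17=20], [21]}: π^{-1}(V) = {17, 20, 21} ∉ τ ✗.
  V = {[18], [21]}: π^{-1}(V) = {18, 21} ∉ τ ✗.
  V = {[17=20], [18], [21]}: π^{-1}(V) = {17, 18, 20, 21} ∈ τ ✓.
  V = {[19], [21]}: π^{-1}(V) = {19, 21} ∉ τ ✗.
  V = {[17=20], [19], [21]}: π^{-1}(V) = {17, 19, 20, 21} ∉ τ ✗.
  V = {[18], [19], [21]}: π^{-1}(V) = {18, 19, 21} ∉ τ ✗.
  V = {[17=20], [18], [19], [21]}: π^{-1}(V) = {17, 18, 19, 20, 21} ∈ τ ✓.
Open sets in the quotient: τ_Q = {{}, {[19]}, {[17=20], [18], [21]}, {[17=20], [18], [19], [21]}} (4 elements).


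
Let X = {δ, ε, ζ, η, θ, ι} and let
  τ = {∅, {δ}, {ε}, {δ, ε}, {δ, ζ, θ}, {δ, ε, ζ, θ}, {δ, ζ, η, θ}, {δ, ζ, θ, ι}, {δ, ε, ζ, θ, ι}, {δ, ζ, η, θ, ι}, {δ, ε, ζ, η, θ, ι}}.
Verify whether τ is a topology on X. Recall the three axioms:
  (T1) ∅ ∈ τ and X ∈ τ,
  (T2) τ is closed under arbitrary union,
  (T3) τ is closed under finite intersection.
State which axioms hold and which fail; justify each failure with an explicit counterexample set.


τ is NOT a topology on X.

Axiom (T1): ∅ ∈ τ? Yes; X ∈ τ? Yes.
Axiom (T2/T3): check pairwise unions and intersections of members of τ.
Counterexample for (T2): {ε} ∪ {δ, ζ, η, θ} = {δ, ε, ζ, η, θ} ∉ τ. Therefore τ is NOT a topology.


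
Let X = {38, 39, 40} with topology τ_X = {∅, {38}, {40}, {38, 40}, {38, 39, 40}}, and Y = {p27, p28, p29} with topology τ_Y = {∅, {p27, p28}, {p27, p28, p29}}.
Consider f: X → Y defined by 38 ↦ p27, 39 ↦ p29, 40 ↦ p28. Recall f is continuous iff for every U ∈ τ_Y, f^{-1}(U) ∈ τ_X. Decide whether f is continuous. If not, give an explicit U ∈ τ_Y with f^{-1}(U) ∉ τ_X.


f IS continuous.

Compute f^{-1}(U) for each U ∈ τ_Y:
  U = ∅: f^{-1}(U) = ∅ ∈ τ_X ✓.
  U = {p27, p28}: f^{-1}(U) = {38, 40} ∈ τ_X ✓.
  U = {p27, p28, p29}: f^{-1}(U) = {38, 39, 40} ∈ τ_X ✓.
Every preimage lies in τ_X, so f IS continuous.


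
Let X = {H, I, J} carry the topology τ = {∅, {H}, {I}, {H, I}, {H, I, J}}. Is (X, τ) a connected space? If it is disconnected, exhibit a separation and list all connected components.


(X, τ) is connected.

Find clopen sets (U ∈ τ with X ∖ U ∈ τ):
  U = ∅, X ∖ U = {H, I, J} — both open, so U is clopen.
  U = {H, I, J}, X ∖ U = ∅ — both open, so U is clopen.
Only trivial clopens (∅ and X) exist, so (X, τ) is connected.
Compute connected components by grouping points that agree on all clopens:
  component: {H, I, J}


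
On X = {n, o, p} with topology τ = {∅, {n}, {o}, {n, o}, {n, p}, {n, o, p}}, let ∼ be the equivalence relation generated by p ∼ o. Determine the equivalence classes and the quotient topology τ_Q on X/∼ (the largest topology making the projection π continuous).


X/∼ = {[n], [o=p]}; |τ_Q| = 3.

Equivalence classes: [n], [o=p].
Quotient map π: X → X/∼ sends n ↦ [n], o ↦ [o=p], p ↦ [o=p].
For each subset V ⊆ X/∼, compute π^{-1}(V) ⊆ X and check whether π^{-1}(V) ∈ τ. V is open in τ_Q iff π^{-1}(V) ∈ τ.
  V = {}: π^{-1}(V) = ∅ ∈ τ ✓.
  V = {[n]}: π^{-1}(V) = {n} ∈ τ ✓.
  V = {[o=p]}: π^{-1}(V) = {o, p} ∉ τ ✗.
  V = {[n], [o=p]}: π^{-1}(V) = {n, o, p} ∈ τ ✓.
Open sets in the quotient: τ_Q = {{}, {[n]}, {[n], [o=p]}} (3 elements).


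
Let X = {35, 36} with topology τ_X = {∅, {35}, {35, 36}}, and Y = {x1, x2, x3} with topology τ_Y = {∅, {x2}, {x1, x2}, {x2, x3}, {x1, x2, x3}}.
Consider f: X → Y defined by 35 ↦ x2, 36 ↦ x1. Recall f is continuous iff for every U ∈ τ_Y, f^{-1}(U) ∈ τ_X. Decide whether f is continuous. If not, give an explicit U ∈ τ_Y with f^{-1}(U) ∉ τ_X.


f IS continuous.

Compute f^{-1}(U) for each U ∈ τ_Y:
  U = ∅: f^{-1}(U) = ∅ ∈ τ_X ✓.
  U = {x2}: f^{-1}(U) = {35} ∈ τ_X ✓.
  U = {x1, x2}: f^{-1}(U) = {35, 36} ∈ τ_X ✓.
  U = {x2, x3}: f^{-1}(U) = {35} ∈ τ_X ✓.
  U = {x1, x2, x3}: f^{-1}(U) = {35, 36} ∈ τ_X ✓.
Every preimage lies in τ_X, so f IS continuous.


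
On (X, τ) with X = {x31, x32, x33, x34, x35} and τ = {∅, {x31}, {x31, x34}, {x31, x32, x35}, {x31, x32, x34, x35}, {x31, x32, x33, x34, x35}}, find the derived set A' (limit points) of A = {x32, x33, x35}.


A' = {x32, x33, x35}

For each x ∈ X, list the open sets U ∈ τ with x ∈ U, then check whether U ∩ (A ∖ {x}) ≠ ∅ for every such U.
  x = x31: open {x31} ∋ x has {x31} ∩ (A ∖ {x31}) = ∅, so x is NOT a limit point.
  x = x32: opens ∋ x are {x31, x32, x35}, {x31, x32, x34, x35}, {x31, x32, x33, x34, x35}; each meets A ∖ {x32}, so x IS a limit point.
  x = x33: opens ∋ x are {x31, x32, x33, x34, x35}; each meets A ∖ {x33}, so x IS a limit point.
  x = x34: open {x31, x34} ∋ x has {x31, x34} ∩ (A ∖ {x34}) = ∅, so x is NOT a limit point.
  x = x35: opens ∋ x are {x31, x32, x35}, {x31, x32, x34, x35}, {x31, x32, x33, x34, x35}; each meets A ∖ {x35}, so x IS a limit point.
Collecting: A' = {x32, x33, x35}.


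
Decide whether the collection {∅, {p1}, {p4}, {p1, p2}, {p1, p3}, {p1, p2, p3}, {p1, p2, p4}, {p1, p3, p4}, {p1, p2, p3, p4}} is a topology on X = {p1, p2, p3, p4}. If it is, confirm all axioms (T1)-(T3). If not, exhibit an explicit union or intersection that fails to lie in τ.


τ is NOT a topology on X.

Axiom (T1): ∅ ∈ τ? Yes; X ∈ τ? Yes.
Axiom (T2/T3): check pairwise unions and intersections of members of τ.
Counterexample for (T2): {p1} ∪ {p4} = {p1, p4} ∉ τ. Therefore τ is NOT a topology.


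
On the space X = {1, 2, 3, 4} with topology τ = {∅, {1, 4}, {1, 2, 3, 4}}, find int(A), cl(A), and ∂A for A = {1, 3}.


int(A) = ∅, cl(A) = {1, 2, 3, 4}, ∂A = {1, 2, 3, 4}.

Closed sets in (X, τ) are complements of opens:
  closed(X, τ) = {∅, {2, 3}, {1, 2, 3, 4}}.
int(A) = ⋃ {U ∈ τ : U ⊆ A}. Opens contained in A: ∅.
Taking the union of these: int(A) = ∅.
cl(A) = ⋂ {C closed : A ⊆ C}. Closed sets containing A: {1, 2, 3, 4}.
Intersecting these: cl(A) = {1, 2, 3, 4}.
∂A = cl(A) ∖ int(A) = {1, 2, 3, 4} ∖ ∅ = {1, 2, 3, 4}.


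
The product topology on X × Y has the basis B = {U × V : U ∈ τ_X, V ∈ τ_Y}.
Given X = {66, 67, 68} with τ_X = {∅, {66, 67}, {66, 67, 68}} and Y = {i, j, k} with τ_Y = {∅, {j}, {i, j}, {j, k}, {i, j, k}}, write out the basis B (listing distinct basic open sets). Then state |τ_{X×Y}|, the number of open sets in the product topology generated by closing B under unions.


Basis B = {∅ × ∅, {66, 67} × {j}, {66, 67, 68} × {j}, {66, 67} × {i, j}, {66, 67} × {j, k}, {66, 67} × {i, j, k}, {66, 67, 68} × {i, j}, {66, 67, 68} × {j, k}, {66, 67, 68} × {i, j, k}}; |τ_{X×Y}| = 14.

Enumerate products U × V with U ∈ τ_X, V ∈ τ_Y (deduplicated):
  ∅ × ∅ = {} (∅)
  {66, 67} × {j} = {(66,j), (67,j)}
  {66, 67, 68} × {j} = {(66,j), (67,j), (68,j)}
  {66, 67} × {i, j} = {(66,i), (66,j), (67,i), (67,j)}
  {66, 67} × {j, k} = {(66,j), (66,k), (67,j), (67,k)}
  {66, 67} × {i, j, k} = {(66,i), (66,j), (66,k), (67,i), (67,j), (67,k)}
  {66, 67, 68} × {i, j} = {(66,i), (66,j), (67,i), (67,j), (68,i), (68,j)}
  {66, 67, 68} × {j, k} = {(66,j), (66,k), (67,j), (67,k), (68,j), (68,k)}
  {66, 67, 68} × {i, j, k} = {(66,i), (66,j), (66,k), (67,i), (67,j), (67,k), (68,i), (68,j), (68,k)}
These 9 distinct sets form the basis B.
Close under arbitrary unions to get τ_{X×Y}; counting gives |τ_{X×Y}| = 14.


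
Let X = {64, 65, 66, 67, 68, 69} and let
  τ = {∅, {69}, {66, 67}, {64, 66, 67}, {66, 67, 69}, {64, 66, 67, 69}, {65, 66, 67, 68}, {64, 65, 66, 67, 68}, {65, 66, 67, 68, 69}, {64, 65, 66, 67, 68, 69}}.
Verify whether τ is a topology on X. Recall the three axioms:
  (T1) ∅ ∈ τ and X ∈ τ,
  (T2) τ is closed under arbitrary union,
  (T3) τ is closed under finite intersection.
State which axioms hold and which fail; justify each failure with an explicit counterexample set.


τ IS a topology on X.

Axiom (T1): ∅ ∈ τ? Yes; X ∈ τ? Yes.
Axiom (T2/T3): check pairwise unions and intersections of members of τ.
All pairwise intersections and unions checked — each lies in τ. Therefore τ satisfies (T1), (T2), (T3): it IS a topology on X.


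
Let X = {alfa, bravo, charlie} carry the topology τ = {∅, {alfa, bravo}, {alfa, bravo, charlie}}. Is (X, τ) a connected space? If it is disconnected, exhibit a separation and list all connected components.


(X, τ) is connected.

Find clopen sets (U ∈ τ with X ∖ U ∈ τ):
  U = ∅, X ∖ U = {alfa, bravo, charlie} — both open, so U is clopen.
  U = {alfa, bravo, charlie}, X ∖ U = ∅ — both open, so U is clopen.
Only trivial clopens (∅ and X) exist, so (X, τ) is connected.
Compute connected components by grouping points that agree on all clopens:
  component: {alfa, bravo, charlie}


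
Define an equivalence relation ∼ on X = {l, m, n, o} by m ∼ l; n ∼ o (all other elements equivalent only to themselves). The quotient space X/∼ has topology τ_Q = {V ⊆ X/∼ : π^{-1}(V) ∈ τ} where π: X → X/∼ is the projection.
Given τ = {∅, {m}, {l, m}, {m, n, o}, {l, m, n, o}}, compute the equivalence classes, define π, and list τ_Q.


X/∼ = {[l=m], [n=o]}; |τ_Q| = 3.

Equivalence classes: [l=m], [n=o].
Quotient map π: X → X/∼ sends l ↦ [l=m], m ↦ [l=m], n ↦ [n=o], o ↦ [n=o].
For each subset V ⊆ X/∼, compute π^{-1}(V) ⊆ X and check whether π^{-1}(V) ∈ τ. V is open in τ_Q iff π^{-1}(V) ∈ τ.
  V = {}: π^{-1}(V) = ∅ ∈ τ ✓.
  V = {[l=m]}: π^{-1}(V) = {l, m} ∈ τ ✓.
  V = {[n=o]}: π^{-1}(V) = {n, o} ∉ τ ✗.
  V = {[l=m], [n=o]}: π^{-1}(V) = {l, m, n, o} ∈ τ ✓.
Open sets in the quotient: τ_Q = {{}, {[l=m]}, {[l=m], [n=o]}} (3 elements).


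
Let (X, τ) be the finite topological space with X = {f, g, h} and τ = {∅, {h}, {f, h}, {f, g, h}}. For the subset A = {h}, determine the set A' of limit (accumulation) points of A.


A' = {f, g}

For each x ∈ X, list the open sets U ∈ τ with x ∈ U, then check whether U ∩ (A ∖ {x}) ≠ ∅ for every such U.
  x = f: opens ∋ x are {f, h}, {f, g, h}; each meets A ∖ {f}, so x IS a limit point.
  x = g: opens ∋ x are {f, g, h}; each meets A ∖ {g}, so x IS a limit point.
  x = h: open {h} ∋ x has {h} ∩ (A ∖ {h}) = ∅, so x is NOT a limit point.
Collecting: A' = {f, g}.


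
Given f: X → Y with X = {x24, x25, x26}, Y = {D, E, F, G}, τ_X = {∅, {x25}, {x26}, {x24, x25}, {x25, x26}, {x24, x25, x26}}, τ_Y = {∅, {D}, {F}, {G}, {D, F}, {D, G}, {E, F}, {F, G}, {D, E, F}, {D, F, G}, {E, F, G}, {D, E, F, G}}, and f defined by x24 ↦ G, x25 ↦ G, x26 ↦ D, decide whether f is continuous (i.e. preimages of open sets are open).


f IS continuous.

Compute f^{-1}(U) for each U ∈ τ_Y:
  U = ∅: f^{-1}(U) = ∅ ∈ τ_X ✓.
  U = {D}: f^{-1}(U) = {x26} ∈ τ_X ✓.
  U = {F}: f^{-1}(U) = ∅ ∈ τ_X ✓.
  U = {G}: f^{-1}(U) = {x24, x25} ∈ τ_X ✓.
  U = {D, F}: f^{-1}(U) = {x26} ∈ τ_X ✓.
  U = {D, G}: f^{-1}(U) = {x24, x25, x26} ∈ τ_X ✓.
  U = {E, F}: f^{-1}(U) = ∅ ∈ τ_X ✓.
  U = {F, G}: f^{-1}(U) = {x24, x25} ∈ τ_X ✓.
  U = {D, E, F}: f^{-1}(U) = {x26} ∈ τ_X ✓.
  U = {D, F, G}: f^{-1}(U) = {x24, x25, x26} ∈ τ_X ✓.
  U = {E, F, G}: f^{-1}(U) = {x24, x25} ∈ τ_X ✓.
  U = {D, E, F, G}: f^{-1}(U) = {x24, x25, x26} ∈ τ_X ✓.
Every preimage lies in τ_X, so f IS continuous.


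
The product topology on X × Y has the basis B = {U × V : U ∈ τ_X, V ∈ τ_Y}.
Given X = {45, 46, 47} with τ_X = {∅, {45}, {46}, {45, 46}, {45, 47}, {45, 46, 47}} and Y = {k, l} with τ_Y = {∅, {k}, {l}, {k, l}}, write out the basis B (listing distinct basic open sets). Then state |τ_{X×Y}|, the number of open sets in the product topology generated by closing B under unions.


Basis B = {∅ × ∅, {45} × {k}, {45} × {l}, {46} × {k}, {46} × {l}, {45} × {k, l}, {45, 46} × {k}, {45, 47} × {k}, {45, 46} × {l}, {45, 47} × {l}, {46} × {k, l}, {45, 46, 47} × {k}, {45, 46, 47} × {l}, {45, 46} × {k, l}, {45, 47} × {k, l}, {45, 46, 47} × {k, l}}; |τ_{X×Y}| = 36.

Enumerate products U × V with U ∈ τ_X, V ∈ τ_Y (deduplicated):
  ∅ × ∅ = {} (∅)
  {45} × {k} = {(45,k)}
  {45} × {l} = {(45,l)}
  {46} × {k} = {(46,k)}
  {46} × {l} = {(46,l)}
  {45} × {k, l} = {(45,k), (45,l)}
  {45, 46} × {k} = {(45,k), (46,k)}
  {45, 47} × {k} = {(45,k), (47,k)}
  {45, 46} × {l} = {(45,l), (46,l)}
  {45, 47} × {l} = {(45,l), (47,l)}
  {46} × {k, l} = {(46,k), (46,l)}
  {45, 46, 47} × {k} = {(45,k), (46,k), (47,k)}
  {45, 46, 47} × {l} = {(45,l), (46,l), (47,l)}
  {45, 46} × {k, l} = {(45,k), (45,l), (46,k), (46,l)}
  {45, 47} × {k, l} = {(45,k), (45,l), (47,k), (47,l)}
  {45, 46, 47} × {k, l} = {(45,k), (45,l), (46,k), (46,l), (47,k), (47,l)}
These 16 distinct sets form the basis B.
Close under arbitrary unions to get τ_{X×Y}; counting gives |τ_{X×Y}| = 36.


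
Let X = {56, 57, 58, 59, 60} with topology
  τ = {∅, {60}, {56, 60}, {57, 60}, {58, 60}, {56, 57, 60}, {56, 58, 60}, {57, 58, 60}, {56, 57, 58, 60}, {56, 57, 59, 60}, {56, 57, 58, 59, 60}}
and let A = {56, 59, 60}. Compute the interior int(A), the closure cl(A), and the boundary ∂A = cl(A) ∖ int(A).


int(A) = {56, 60}, cl(A) = {56, 57, 58, 59, 60}, ∂A = {57, 58, 59}.

Closed sets in (X, τ) are complements of opens:
  closed(X, τ) = {∅, {58}, {59}, {56, 59}, {57, 59}, {58, 59}, {56, 57, 59}, {56, 58, 59}, {57, 58, 59}, {56, 57, 58, 59}, {56, 57, 58, 59, 60}}.
int(A) = ⋃ {U ∈ τ : U ⊆ A}. Opens contained in A: ∅, {60}, {56, 60}.
Taking the union of these: int(A) = {56, 60}.
cl(A) = ⋂ {C closed : A ⊆ C}. Closed sets containing A: {56, 57, 58, 59, 60}.
Intersecting these: cl(A) = {56, 57, 58, 59, 60}.
∂A = cl(A) ∖ int(A) = {56, 57, 58, 59, 60} ∖ {56, 60} = {57, 58, 59}.


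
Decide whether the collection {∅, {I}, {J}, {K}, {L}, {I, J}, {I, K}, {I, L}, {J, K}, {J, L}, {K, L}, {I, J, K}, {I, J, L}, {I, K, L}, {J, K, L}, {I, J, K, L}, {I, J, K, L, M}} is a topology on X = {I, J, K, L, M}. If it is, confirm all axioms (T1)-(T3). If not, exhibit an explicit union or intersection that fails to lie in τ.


τ IS a topology on X.

Axiom (T1): ∅ ∈ τ? Yes; X ∈ τ? Yes.
Axiom (T2/T3): check pairwise unions and intersections of members of τ.
All pairwise intersections and unions checked — each lies in τ. Therefore τ satisfies (T1), (T2), (T3): it IS a topology on X.


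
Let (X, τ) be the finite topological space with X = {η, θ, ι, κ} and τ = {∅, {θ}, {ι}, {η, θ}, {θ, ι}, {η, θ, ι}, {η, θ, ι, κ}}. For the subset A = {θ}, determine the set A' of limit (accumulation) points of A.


A' = {η, κ}

For each x ∈ X, list the open sets U ∈ τ with x ∈ U, then check whether U ∩ (A ∖ {x}) ≠ ∅ for every such U.
  x = η: opens ∋ x are {η, θ}, {η, θ, ι}, {η, θ, ι, κ}; each meets A ∖ {η}, so x IS a limit point.
  x = θ: open {θ} ∋ x has {θ} ∩ (A ∖ {θ}) = ∅, so x is NOT a limit point.
  x = ι: open {ι} ∋ x has {ι} ∩ (A ∖ {ι}) = ∅, so x is NOT a limit point.
  x = κ: opens ∋ x are {η, θ, ι, κ}; each meets A ∖ {κ}, so x IS a limit point.
Collecting: A' = {η, κ}.


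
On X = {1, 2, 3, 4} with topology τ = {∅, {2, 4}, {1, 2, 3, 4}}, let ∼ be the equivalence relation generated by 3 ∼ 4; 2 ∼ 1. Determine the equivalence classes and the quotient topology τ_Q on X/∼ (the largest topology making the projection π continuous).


X/∼ = {[1=2], [3=4]}; |τ_Q| = 2.

Equivalence classes: [1=2], [3=4].
Quotient map π: X → X/∼ sends 1 ↦ [1=2], 2 ↦ [1=2], 3 ↦ [3=4], 4 ↦ [3=4].
For each subset V ⊆ X/∼, compute π^{-1}(V) ⊆ X and check whether π^{-1}(V) ∈ τ. V is open in τ_Q iff π^{-1}(V) ∈ τ.
  V = {}: π^{-1}(V) = ∅ ∈ τ ✓.
  V = {[1=2]}: π^{-1}(V) = {1, 2} ∉ τ ✗.
  V = {[3=4]}: π^{-1}(V) = {3, 4} ∉ τ ✗.
  V = {[1=2], [3=4]}: π^{-1}(V) = {1, 2, 3, 4} ∈ τ ✓.
Open sets in the quotient: τ_Q = {{}, {[1=2], [3=4]}} (2 elements).


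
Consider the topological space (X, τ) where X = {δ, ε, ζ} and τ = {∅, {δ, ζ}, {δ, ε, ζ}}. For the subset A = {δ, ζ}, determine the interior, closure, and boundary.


int(A) = {δ, ζ}, cl(A) = {δ, ε, ζ}, ∂A = {ε}.

Closed sets in (X, τ) are complements of opens:
  closed(X, τ) = {∅, {ε}, {δ, ε, ζ}}.
int(A) = ⋃ {U ∈ τ : U ⊆ A}. Opens contained in A: ∅, {δ, ζ}.
Taking the union of these: int(A) = {δ, ζ}.
cl(A) = ⋂ {C closed : A ⊆ C}. Closed sets containing A: {δ, ε, ζ}.
Intersecting these: cl(A) = {δ, ε, ζ}.
∂A = cl(A) ∖ int(A) = {δ, ε, ζ} ∖ {δ, ζ} = {ε}.


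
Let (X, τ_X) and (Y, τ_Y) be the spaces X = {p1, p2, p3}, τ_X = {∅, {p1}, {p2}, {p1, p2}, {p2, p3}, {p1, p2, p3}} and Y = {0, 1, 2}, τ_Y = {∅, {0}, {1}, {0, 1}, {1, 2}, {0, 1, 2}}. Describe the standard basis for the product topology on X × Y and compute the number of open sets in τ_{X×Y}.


Basis B = {∅ × ∅, {p1} × {0}, {p1} × {1}, {p2} × {0}, {p2} × {1}, {p1} × {0, 1}, {p1, p2} × {0}, {p1} × {1, 2}, {p1, p2} × {1}, {p2} × {0, 1}, {p2, p3} × {0}, {p2} × {1, 2}, {p2, p3} × {1}, {p1} × {0, 1, 2}, {p1, p2, p3} × {0}, {p1, p2, p3} × {1}, {p2} × {0, 1, 2}, {p1, p2} × {0, 1}, {p1, p2} × {1, 2}, {p2, p3} × {0, 1}, {p2, p3} × {1, 2}, {p1, p2} × {0, 1, 2}, {p1, p2, p3} × {0, 1}, {p1, p2, p3} × {1, 2}, {p2, p3} × {0, 1, 2}, {p1, p2, p3} × {0, 1, 2}}; |τ_{X×Y}| = 108.

Enumerate products U × V with U ∈ τ_X, V ∈ τ_Y (deduplicated):
  ∅ × ∅ = {} (∅)
  {p1} × {0} = {(p1,0)}
  {p1} × {1} = {(p1,1)}
  {p2} × {0} = {(p2,0)}
  {p2} × {1} = {(p2,1)}
  {p1} × {0, 1} = {(p1,0), (p1,1)}
  {p1, p2} × {0} = {(p1,0), (p2,0)}
  {p1} × {1, 2} = {(p1,1), (p1,2)}
  {p1, p2} × {1} = {(p1,1), (p2,1)}
  {p2} × {0, 1} = {(p2,0), (p2,1)}
  {p2, p3} × {0} = {(p2,0), (p3,0)}
  {p2} × {1, 2} = {(p2,1), (p2,2)}
  {p2, p3} × {1} = {(p2,1), (p3,1)}
  {p1} × {0, 1, 2} = {(p1,0), (p1,1), (p1,2)}
  {p1, p2, p3} × {0} = {(p1,0), (p2,0), (p3,0)}
  {p1, p2, p3} × {1} = {(p1,1), (p2,1), (p3,1)}
  {p2} × {0, 1, 2} = {(p2,0), (p2,1), (p2,2)}
  {p1, p2} × {0, 1} = {(p1,0), (p1,1), (p2,0), (p2,1)}
  {p1, p2} × {1, 2} = {(p1,1), (p1,2), (p2,1), (p2,2)}
  {p2, p3} × {0, 1} = {(p2,0), (p2,1), (p3,0), (p3,1)}
  {p2, p3} × {1, 2} = {(p2,1), (p2,2), (p3,1), (p3,2)}
  {p1, p2} × {0, 1, 2} = {(p1,0), (p1,1), (p1,2), (p2,0), (p2,1), (p2,2)}
  {p1, p2, p3} × {0, 1} = {(p1,0), (p1,1), (p2,0), (p2,1), (p3,0), (p3,1)}
  {p1, p2, p3} × {1, 2} = {(p1,1), (p1,2), (p2,1), (p2,2), (p3,1), (p3,2)}
  {p2, p3} × {0, 1, 2} = {(p2,0), (p2,1), (p2,2), (p3,0), (p3,1), (p3,2)}
  {p1, p2, p3} × {0, 1, 2} = {(p1,0), (p1,1), (p1,2), (p2,0), (p2,1), (p2,2), (p3,0), (p3,1), (p3,2)}
These 26 distinct sets form the basis B.
Close under arbitrary unions to get τ_{X×Y}; counting gives |τ_{X×Y}| = 108.


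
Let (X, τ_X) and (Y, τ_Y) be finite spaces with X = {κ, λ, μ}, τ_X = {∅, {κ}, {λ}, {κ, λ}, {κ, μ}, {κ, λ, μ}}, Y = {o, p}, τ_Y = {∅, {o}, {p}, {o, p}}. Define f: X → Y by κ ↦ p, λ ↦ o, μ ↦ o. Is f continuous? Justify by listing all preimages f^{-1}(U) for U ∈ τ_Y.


f is NOT continuous.

Compute f^{-1}(U) for each U ∈ τ_Y:
  U = ∅: f^{-1}(U) = ∅ ∈ τ_X ✓.
  U = {o}: f^{-1}(U) = {λ, μ} ∉ τ_X ✗.
  U = {p}: f^{-1}(U) = {κ} ∈ τ_X ✓.
  U = {o, p}: f^{-1}(U) = {κ, λ, μ} ∈ τ_X ✓.
Found U = {o} with f^{-1}(U) = {λ, μ} not in τ_X. Therefore f is NOT continuous.


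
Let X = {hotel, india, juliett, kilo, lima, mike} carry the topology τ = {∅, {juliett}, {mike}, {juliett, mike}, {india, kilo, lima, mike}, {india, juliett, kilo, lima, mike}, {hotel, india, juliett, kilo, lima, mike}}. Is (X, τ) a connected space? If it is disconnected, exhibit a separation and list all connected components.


(X, τ) is connected.

Find clopen sets (U ∈ τ with X ∖ U ∈ τ):
  U = ∅, X ∖ U = {hotel, india, juliett, kilo, lima, mike} — both open, so U is clopen.
  U = {hotel, india, juliett, kilo, lima, mike}, X ∖ U = ∅ — both open, so U is clopen.
Only trivial clopens (∅ and X) exist, so (X, τ) is connected.
Compute connected components by grouping points that agree on all clopens:
  component: {hotel, india, juliett, kilo, lima, mike}


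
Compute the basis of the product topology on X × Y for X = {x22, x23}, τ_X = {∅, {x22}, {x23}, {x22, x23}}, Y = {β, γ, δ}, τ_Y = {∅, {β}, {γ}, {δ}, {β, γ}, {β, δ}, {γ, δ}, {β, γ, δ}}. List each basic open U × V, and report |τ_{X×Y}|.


Basis B = {∅ × ∅, {x22} × {β}, {x22} × {γ}, {x22} × {δ}, {x23} × {β}, {x23} × {γ}, {x23} × {δ}, {x22} × {β, γ}, {x22} × {β, δ}, {x22, x23} × {β}, {x22} × {γ, δ}, {x22, x23} × {γ}, {x22, x23} × {δ}, {x23} × {β, γ}, {x23} × {β, δ}, {x23} × {γ, δ}, {x22} × {β, γ, δ}, {x23} × {β, γ, δ}, {x22, x23} × {β, γ}, {x22, x23} × {β, δ}, {x22, x23} × {γ, δ}, {x22, x23} × {β, γ, δ}}; |τ_{X×Y}| = 64.

Enumerate products U × V with U ∈ τ_X, V ∈ τ_Y (deduplicated):
  ∅ × ∅ = {} (∅)
  {x22} × {β} = {(x22,β)}
  {x22} × {γ} = {(x22,γ)}
  {x22} × {δ} = {(x22,δ)}
  {x23} × {β} = {(x23,β)}
  {x23} × {γ} = {(x23,γ)}
  {x23} × {δ} = {(x23,δ)}
  {x22} × {β, γ} = {(x22,β), (x22,γ)}
  {x22} × {β, δ} = {(x22,β), (x22,δ)}
  {x22, x23} × {β} = {(x22,β), (x23,β)}
  {x22} × {γ, δ} = {(x22,γ), (x22,δ)}
  {x22, x23} × {γ} = {(x22,γ), (x23,γ)}
  {x22, x23} × {δ} = {(x22,δ), (x23,δ)}
  {x23} × {β, γ} = {(x23,β), (x23,γ)}
  {x23} × {β, δ} = {(x23,β), (x23,δ)}
  {x23} × {γ, δ} = {(x23,γ), (x23,δ)}
  {x22} × {β, γ, δ} = {(x22,β), (x22,γ), (x22,δ)}
  {x23} × {β, γ, δ} = {(x23,β), (x23,γ), (x23,δ)}
  {x22, x23} × {β, γ} = {(x22,β), (x22,γ), (x23,β), (x23,γ)}
  {x22, x23} × {β, δ} = {(x22,β), (x22,δ), (x23,β), (x23,δ)}
  {x22, x23} × {γ, δ} = {(x22,γ), (x22,δ), (x23,γ), (x23,δ)}
  {x22, x23} × {β, γ, δ} = {(x22,β), (x22,γ), (x22,δ), (x23,β), (x23,γ), (x23,δ)}
These 22 distinct sets form the basis B.
Close under arbitrary unions to get τ_{X×Y}; counting gives |τ_{X×Y}| = 64.


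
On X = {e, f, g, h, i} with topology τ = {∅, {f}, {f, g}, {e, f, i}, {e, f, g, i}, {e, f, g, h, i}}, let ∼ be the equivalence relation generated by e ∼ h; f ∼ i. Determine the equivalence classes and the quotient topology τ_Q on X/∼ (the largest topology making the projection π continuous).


X/∼ = {[e=h], [f=i], [g]}; |τ_Q| = 2.

Equivalence classes: [e=h], [f=i], [g].
Quotient map π: X → X/∼ sends e ↦ [e=h], f ↦ [f=i], g ↦ [g], h ↦ [e=h], i ↦ [f=i].
For each subset V ⊆ X/∼, compute π^{-1}(V) ⊆ X and check whether π^{-1}(V) ∈ τ. V is open in τ_Q iff π^{-1}(V) ∈ τ.
  V = {}: π^{-1}(V) = ∅ ∈ τ ✓.
  V = {[e=h]}: π^{-1}(V) = {e, h} ∉ τ ✗.
  V = {[f=i]}: π^{-1}(V) = {f, i} ∉ τ ✗.
  V = {[e=h], [f=i]}: π^{-1}(V) = {e, f, h, i} ∉ τ ✗.
  V = {[g]}: π^{-1}(V) = {g} ∉ τ ✗.
  V = {[e=h], [g]}: π^{-1}(V) = {e, g, h} ∉ τ ✗.
  V = {[f=i], [g]}: π^{-1}(V) = {f, g, i} ∉ τ ✗.
  V = {[e=h], [f=i], [g]}: π^{-1}(V) = {e, f, g, h, i} ∈ τ ✓.
Open sets in the quotient: τ_Q = {{}, {[e=h], [f=i], [g]}} (2 elements).


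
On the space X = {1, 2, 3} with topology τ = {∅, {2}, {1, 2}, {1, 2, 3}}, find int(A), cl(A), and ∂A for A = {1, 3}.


int(A) = ∅, cl(A) = {1, 3}, ∂A = {1, 3}.

Closed sets in (X, τ) are complements of opens:
  closed(X, τ) = {∅, {3}, {1, 3}, {1, 2, 3}}.
int(A) = ⋃ {U ∈ τ : U ⊆ A}. Opens contained in A: ∅.
Taking the union of these: int(A) = ∅.
cl(A) = ⋂ {C closed : A ⊆ C}. Closed sets containing A: {1, 3}, {1, 2, 3}.
Intersecting these: cl(A) = {1, 3}.
∂A = cl(A) ∖ int(A) = {1, 3} ∖ ∅ = {1, 3}.


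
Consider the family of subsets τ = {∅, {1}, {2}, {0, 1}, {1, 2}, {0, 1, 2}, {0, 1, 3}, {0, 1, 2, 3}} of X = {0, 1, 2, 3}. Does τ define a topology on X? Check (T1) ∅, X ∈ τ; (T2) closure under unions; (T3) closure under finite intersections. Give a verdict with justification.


τ IS a topology on X.

Axiom (T1): ∅ ∈ τ? Yes; X ∈ τ? Yes.
Axiom (T2/T3): check pairwise unions and intersections of members of τ.
All pairwise intersections and unions checked — each lies in τ. Therefore τ satisfies (T1), (T2), (T3): it IS a topology on X.


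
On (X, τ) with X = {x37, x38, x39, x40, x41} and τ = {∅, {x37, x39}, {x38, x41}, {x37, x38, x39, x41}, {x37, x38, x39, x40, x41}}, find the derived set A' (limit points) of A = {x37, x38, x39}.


A' = {x37, x39, x40, x41}

For each x ∈ X, list the open sets U ∈ τ with x ∈ U, then check whether U ∩ (A ∖ {x}) ≠ ∅ for every such U.
  x = x37: opens ∋ x are {x37, x39}, {x37, x38, x39, x41}, {x37, x38, x39, x40, x41}; each meets A ∖ {x37}, so x IS a limit point.
  x = x38: open {x38, x41} ∋ x has {x38, x41} ∩ (A ∖ {x38}) = ∅, so x is NOT a limit point.
  x = x39: opens ∋ x are {x37, x39}, {x37, x38, x39, x41}, {x37, x38, x39, x40, x41}; each meets A ∖ {x39}, so x IS a limit point.
  x = x40: opens ∋ x are {x37, x38, x39, x40, x41}; each meets A ∖ {x40}, so x IS a limit point.
  x = x41: opens ∋ x are {x38, x41}, {x37, x38, x39, x41}, {x37, x38, x39, x40, x41}; each meets A ∖ {x41}, so x IS a limit point.
Collecting: A' = {x37, x39, x40, x41}.


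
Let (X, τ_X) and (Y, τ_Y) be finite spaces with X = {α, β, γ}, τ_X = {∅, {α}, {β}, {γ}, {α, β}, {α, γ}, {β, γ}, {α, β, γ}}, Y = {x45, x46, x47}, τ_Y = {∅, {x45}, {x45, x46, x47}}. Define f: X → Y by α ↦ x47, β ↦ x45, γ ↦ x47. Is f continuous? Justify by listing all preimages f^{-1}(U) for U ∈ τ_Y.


f IS continuous.

Compute f^{-1}(U) for each U ∈ τ_Y:
  U = ∅: f^{-1}(U) = ∅ ∈ τ_X ✓.
  U = {x45}: f^{-1}(U) = {β} ∈ τ_X ✓.
  U = {x45, x46, x47}: f^{-1}(U) = {α, β, γ} ∈ τ_X ✓.
Every preimage lies in τ_X, so f IS continuous.


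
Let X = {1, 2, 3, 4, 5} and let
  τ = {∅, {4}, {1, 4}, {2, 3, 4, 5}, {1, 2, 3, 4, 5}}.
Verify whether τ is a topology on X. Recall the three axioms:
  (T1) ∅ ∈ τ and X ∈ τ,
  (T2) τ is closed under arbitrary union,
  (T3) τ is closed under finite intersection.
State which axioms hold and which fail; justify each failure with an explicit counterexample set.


τ IS a topology on X.

Axiom (T1): ∅ ∈ τ? Yes; X ∈ τ? Yes.
Axiom (T2/T3): check pairwise unions and intersections of members of τ.
All pairwise intersections and unions checked — each lies in τ. Therefore τ satisfies (T1), (T2), (T3): it IS a topology on X.


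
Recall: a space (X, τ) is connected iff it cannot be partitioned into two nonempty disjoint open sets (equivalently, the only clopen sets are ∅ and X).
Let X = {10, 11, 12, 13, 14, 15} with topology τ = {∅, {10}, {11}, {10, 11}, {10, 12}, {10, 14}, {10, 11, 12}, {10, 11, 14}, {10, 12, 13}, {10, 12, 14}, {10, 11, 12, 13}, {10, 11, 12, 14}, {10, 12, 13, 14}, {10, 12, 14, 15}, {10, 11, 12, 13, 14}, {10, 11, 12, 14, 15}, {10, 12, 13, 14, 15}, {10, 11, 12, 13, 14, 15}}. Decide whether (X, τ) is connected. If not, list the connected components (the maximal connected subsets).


(X, τ) is disconnected; components = [{11}, {10, 12, 13, 14, 15}].

Find clopen sets (U ∈ τ with X ∖ U ∈ τ):
  U = ∅, X ∖ U = {10, 11, 12, 13, 14, 15} — both open, so U is clopen.
  U = {11}, X ∖ U = {10, 12, 13, 14, 15} — both open, so U is clopen.
  U = {10, 12, 13, 14, 15}, X ∖ U = {11} — both open, so U is clopen.
  U = {10, 11, 12, 13, 14, 15}, X ∖ U = ∅ — both open, so U is clopen.
Nontrivial clopen(s) exist: e.g. {11}. So (X, τ) is disconnected.
Compute connected components by grouping points that agree on all clopens:
  component: {11}
  component: {10, 12, 13, 14, 15}
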